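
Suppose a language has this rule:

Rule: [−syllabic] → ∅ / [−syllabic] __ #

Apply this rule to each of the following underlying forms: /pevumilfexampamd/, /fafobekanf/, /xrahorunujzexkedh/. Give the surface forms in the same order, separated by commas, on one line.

/pevumilfexampamd/: /d/ is the second consonant of a word-final cluster /md/, so it deletes. → [pevumilfexampam].
/fafobekanf/: /f/ is the second consonant of a word-final cluster /nf/, so it deletes. → [fafobekan].
/xrahorunujzexkedh/: /h/ is the second consonant of a word-final cluster /dh/, so it deletes. → [xrahorunujzexked].

pevumilfexampam, fafobekan, xrahorunujzexked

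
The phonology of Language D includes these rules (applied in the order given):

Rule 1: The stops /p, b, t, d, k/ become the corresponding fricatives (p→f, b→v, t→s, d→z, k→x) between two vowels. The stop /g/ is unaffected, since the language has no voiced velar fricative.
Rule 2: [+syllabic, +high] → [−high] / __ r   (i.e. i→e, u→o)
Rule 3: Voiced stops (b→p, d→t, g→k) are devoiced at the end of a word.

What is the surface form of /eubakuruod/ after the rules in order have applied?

euvaxoruot

Rule 1 (intervocalic spirantization): /b/ is a stop between vowels /u/ and /a/, so it spirantizes to the fricative [v]. /k/ is a stop between vowels /a/ and /u/, so it spirantizes to the fricative [x]. /eubakuruod/ → euvaxuruod.
Rule 2 (pre-rhotic lowering): /u/ is a high vowel immediately before /r/, so it lowers to [o]. /euvaxuruod/ → euvaxoruod.
Rule 3 (final devoicing): /d/ is a voiced stop in word-final position, so it devoices to [t]. /euvaxoruod/ → euvaxoruot.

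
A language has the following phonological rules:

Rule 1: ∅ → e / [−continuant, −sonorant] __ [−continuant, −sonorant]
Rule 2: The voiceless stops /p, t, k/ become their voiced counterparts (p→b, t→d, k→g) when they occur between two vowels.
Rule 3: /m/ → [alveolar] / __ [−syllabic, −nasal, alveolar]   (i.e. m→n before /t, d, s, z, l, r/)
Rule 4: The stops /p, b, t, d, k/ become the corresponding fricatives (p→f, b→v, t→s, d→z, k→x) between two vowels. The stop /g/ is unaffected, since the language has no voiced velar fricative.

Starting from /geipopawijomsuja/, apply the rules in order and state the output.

Rule 1 (stop-cluster e-epenthesis): no segment meets the environment; /geipopawijomsuja/ is unchanged.
Rule 2 (intervocalic voicing): /p/ is a voiceless stop between vowels /i/ and /o/, so it voices to [b]. /p/ is a voiceless stop between vowels /o/ and /a/, so it voices to [b]. /geipopawijomsuja/ → geibobawijomsuja.
Rule 3 (nasal place assimilation): /m/ precedes the alveolar consonant /s/, so it assimilates in place to [n]. /geibobawijomsuja/ → geibobawijonsuja.
Rule 4 (intervocalic spirantization): /b/ is a stop between vowels /i/ and /o/, so it spirantizes to the fricative [v]. /b/ is a stop between vowels /o/ and /a/, so it spirantizes to the fricative [v]. /geibobawijonsuja/ → geivovawijonsuja.

geivovawijonsuja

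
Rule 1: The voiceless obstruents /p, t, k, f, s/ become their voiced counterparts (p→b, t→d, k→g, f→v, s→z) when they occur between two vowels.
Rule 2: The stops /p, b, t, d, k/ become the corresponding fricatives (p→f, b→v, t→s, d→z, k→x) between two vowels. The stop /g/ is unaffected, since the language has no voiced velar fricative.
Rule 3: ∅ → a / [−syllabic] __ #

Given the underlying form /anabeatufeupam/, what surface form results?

Rule 1 (intervocalic voicing): /t/ is a voiceless obstruent between vowels /a/ and /u/, so it voices to [d]. /f/ is a voiceless obstruent between vowels /u/ and /e/, so it voices to [v]. /p/ is a voiceless obstruent between vowels /u/ and /a/, so it voices to [b]. /anabeatufeupam/ → anabeaduveubam.
Rule 2 (intervocalic spirantization): /b/ is a stop between vowels /a/ and /e/, so it spirantizes to the fricative [v]. /d/ is a stop between vowels /a/ and /u/, so it spirantizes to the fricative [z]. /b/ is a stop between vowels /u/ and /a/, so it spirantizes to the fricative [v]. /anabeaduveubam/ → anaveazuveuvam.
Rule 3 (final a-epenthesis): the form ends in the consonant /m/, so [a] is inserted word-finally. /anaveazuveuvam/ → anaveazuveuvama.

anaveazuveuvama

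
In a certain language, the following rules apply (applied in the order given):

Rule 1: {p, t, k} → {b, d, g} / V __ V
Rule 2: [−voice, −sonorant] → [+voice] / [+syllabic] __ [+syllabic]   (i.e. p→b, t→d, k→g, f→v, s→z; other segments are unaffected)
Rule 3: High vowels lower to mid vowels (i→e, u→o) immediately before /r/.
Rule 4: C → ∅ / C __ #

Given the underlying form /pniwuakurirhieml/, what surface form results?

Rule 1 (intervocalic voicing): /k/ is a voiceless stop between vowels /a/ and /u/, so it voices to [g]. /pniwuakurirhieml/ → pniwuagurirhieml.
Rule 2 (intervocalic voicing): no segment meets the environment; /pniwuagurirhieml/ is unchanged.
Rule 3 (pre-rhotic lowering): /u/ is a high vowel immediately before /r/, so it lowers to [o]. /i/ is a high vowel immediately before /r/, so it lowers to [e]. /pniwuagurirhieml/ → pniwuagorerhieml.
Rule 4 (final cluster simplification): /l/ is the second consonant of a word-final cluster /ml/, so it deletes. /pniwuagorerhieml/ → pniwuagorerhiem.

pniwuagorerhiem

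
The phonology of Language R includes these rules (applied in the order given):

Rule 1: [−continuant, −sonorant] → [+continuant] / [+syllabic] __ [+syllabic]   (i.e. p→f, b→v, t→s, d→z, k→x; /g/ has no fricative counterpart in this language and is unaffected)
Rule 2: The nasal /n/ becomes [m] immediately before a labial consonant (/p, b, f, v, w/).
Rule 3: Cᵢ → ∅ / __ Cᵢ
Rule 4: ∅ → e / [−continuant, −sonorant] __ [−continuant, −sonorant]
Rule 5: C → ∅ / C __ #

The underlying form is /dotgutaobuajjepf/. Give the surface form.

dotegusaovuajep

Rule 1 (intervocalic spirantization): /t/ is a stop between vowels /u/ and /a/, so it spirantizes to the fricative [s]. /b/ is a stop between vowels /o/ and /u/, so it spirantizes to the fricative [v]. /dotgutaobuajjepf/ → dotgusaovuajjepf.
Rule 2 (nasal place assimilation): no segment meets the environment; /dotgusaovuajjepf/ is unchanged.
Rule 3 (degemination): /jj/ is a geminate; the first /j/ deletes. /dotgusaovuajjepf/ → dotgusaovuajepf.
Rule 4 (stop-cluster e-epenthesis): /t/ and /g/ form a stop–stop cluster, so [e] is inserted between them. /dotgusaovuajepf/ → dotegusaovuajepf.
Rule 5 (final cluster simplification): /f/ is the second consonant of a word-final cluster /pf/, so it deletes. /dotegusaovuajepf/ → dotegusaovuajep.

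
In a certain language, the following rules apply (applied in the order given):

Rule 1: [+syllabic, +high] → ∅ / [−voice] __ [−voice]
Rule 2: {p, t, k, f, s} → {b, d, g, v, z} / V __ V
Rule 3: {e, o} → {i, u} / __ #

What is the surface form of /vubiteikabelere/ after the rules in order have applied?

Rule 1 (high vowel syncope): no segment meets the environment; /vubiteikabelere/ is unchanged.
Rule 2 (intervocalic voicing): /t/ is a voiceless obstruent between vowels /i/ and /e/, so it voices to [d]. /k/ is a voiceless obstruent between vowels /i/ and /a/, so it voices to [g]. /vubiteikabelere/ → vubideigabelere.
Rule 3 (final vowel raising): /e/ is a mid vowel in word-final position, so it raises to [i]. /vubideigabelere/ → vubideigabeleri.

vubideigabeleri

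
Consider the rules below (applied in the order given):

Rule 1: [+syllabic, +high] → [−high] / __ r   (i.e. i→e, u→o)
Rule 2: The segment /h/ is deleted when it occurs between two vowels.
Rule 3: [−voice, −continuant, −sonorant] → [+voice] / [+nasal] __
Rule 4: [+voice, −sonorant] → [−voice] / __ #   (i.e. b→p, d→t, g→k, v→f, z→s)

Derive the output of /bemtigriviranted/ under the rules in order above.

Rule 1 (pre-rhotic lowering): /i/ is a high vowel immediately before /r/, so it lowers to [e]. /bemtigriviranted/ → bemtigriveranted.
Rule 2 (intervocalic h-deletion): no segment meets the environment; /bemtigriveranted/ is unchanged.
Rule 3 (post-nasal voicing): /t/ is a voiceless stop immediately after the nasal /m/, so it voices to [d]. /t/ is a voiceless stop immediately after the nasal /n/, so it voices to [d]. /bemtigriveranted/ → bemdigriveranded.
Rule 4 (final devoicing): /d/ is a voiced obstruent in word-final position, so it devoices to [t]. /bemdigriveranded/ → bemdigriverandet.

bemdigriverandet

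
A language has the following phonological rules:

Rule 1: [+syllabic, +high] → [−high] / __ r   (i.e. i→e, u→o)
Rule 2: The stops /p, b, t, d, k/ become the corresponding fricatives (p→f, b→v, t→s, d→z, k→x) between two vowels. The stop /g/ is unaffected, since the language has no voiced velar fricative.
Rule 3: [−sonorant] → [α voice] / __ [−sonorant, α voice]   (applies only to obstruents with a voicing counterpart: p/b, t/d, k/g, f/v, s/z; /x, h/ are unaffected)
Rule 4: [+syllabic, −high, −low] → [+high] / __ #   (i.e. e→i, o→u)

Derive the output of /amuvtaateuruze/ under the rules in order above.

amuftaaseoruzi

Rule 1 (pre-rhotic lowering): /u/ is a high vowel immediately before /r/, so it lowers to [o]. /amuvtaateuruze/ → amuvtaateoruze.
Rule 2 (intervocalic spirantization): /t/ is a stop between vowels /a/ and /e/, so it spirantizes to the fricative [s]. /amuvtaateoruze/ → amuvtaaseoruze.
Rule 3 (regressive voicing assimilation): /v/ precedes the voiceless obstruent /t/, so it devoices to [f] by assimilation. /amuvtaaseoruze/ → amuftaaseoruze.
Rule 4 (final vowel raising): /e/ is a mid vowel in word-final position, so it raises to [i]. /amuftaaseoruze/ → amuftaaseoruzi.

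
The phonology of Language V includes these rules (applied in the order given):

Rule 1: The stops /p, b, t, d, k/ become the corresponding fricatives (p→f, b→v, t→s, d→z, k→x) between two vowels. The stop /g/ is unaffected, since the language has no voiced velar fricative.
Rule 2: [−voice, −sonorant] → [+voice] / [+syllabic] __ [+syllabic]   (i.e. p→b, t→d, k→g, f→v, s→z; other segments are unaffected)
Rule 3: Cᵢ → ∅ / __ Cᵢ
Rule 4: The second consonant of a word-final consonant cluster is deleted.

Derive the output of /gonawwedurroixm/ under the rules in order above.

gonawezuroix

Rule 1 (intervocalic spirantization): /d/ is a stop between vowels /e/ and /u/, so it spirantizes to the fricative [z]. /gonawwedurroixm/ → gonawwezurroixm.
Rule 2 (intervocalic voicing): no segment meets the environment; /gonawwezurroixm/ is unchanged.
Rule 3 (degemination): /ww/ is a geminate; the first /w/ deletes. /rr/ is a geminate; the first /r/ deletes. /gonawwezurroixm/ → gonawezuroixm.
Rule 4 (final cluster simplification): /m/ is the second consonant of a word-final cluster /xm/, so it deletes. /gonawezuroixm/ → gonawezuroix.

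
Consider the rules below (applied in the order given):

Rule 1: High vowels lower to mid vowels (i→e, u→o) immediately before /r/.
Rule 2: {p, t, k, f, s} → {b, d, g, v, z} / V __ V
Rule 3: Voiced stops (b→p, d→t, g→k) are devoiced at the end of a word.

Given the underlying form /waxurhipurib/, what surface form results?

waxorhiborip

Rule 1 (pre-rhotic lowering): /u/ is a high vowel immediately before /r/, so it lowers to [o]. /u/ is a high vowel immediately before /r/, so it lowers to [o]. /waxurhipurib/ → waxorhiporib.
Rule 2 (intervocalic voicing): /p/ is a voiceless obstruent between vowels /i/ and /o/, so it voices to [b]. /waxorhiporib/ → waxorhiborib.
Rule 3 (final devoicing): /b/ is a voiced stop in word-final position, so it devoices to [p]. /waxorhiborib/ → waxorhiborip.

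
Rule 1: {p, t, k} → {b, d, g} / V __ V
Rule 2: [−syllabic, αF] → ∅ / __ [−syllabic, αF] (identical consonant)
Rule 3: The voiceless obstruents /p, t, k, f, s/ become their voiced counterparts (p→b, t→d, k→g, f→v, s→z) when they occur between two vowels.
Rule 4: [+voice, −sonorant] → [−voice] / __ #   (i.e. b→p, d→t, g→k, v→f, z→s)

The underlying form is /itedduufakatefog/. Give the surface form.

ideduuvagadevok

Rule 1 (intervocalic voicing): /t/ is a voiceless stop between vowels /i/ and /e/, so it voices to [d]. /k/ is a voiceless stop between vowels /a/ and /a/, so it voices to [g]. /t/ is a voiceless stop between vowels /a/ and /e/, so it voices to [d]. /itedduufakatefog/ → idedduufagadefog.
Rule 2 (degemination): /dd/ is a geminate; the first /d/ deletes. /idedduufagadefog/ → ideduufagadefog.
Rule 3 (intervocalic voicing): /f/ is a voiceless obstruent between vowels /u/ and /a/, so it voices to [v]. /f/ is a voiceless obstruent between vowels /e/ and /o/, so it voices to [v]. /ideduufagadefog/ → ideduuvagadevog.
Rule 4 (final devoicing): /g/ is a voiced obstruent in word-final position, so it devoices to [k]. /ideduuvagadevog/ → ideduuvagadevok.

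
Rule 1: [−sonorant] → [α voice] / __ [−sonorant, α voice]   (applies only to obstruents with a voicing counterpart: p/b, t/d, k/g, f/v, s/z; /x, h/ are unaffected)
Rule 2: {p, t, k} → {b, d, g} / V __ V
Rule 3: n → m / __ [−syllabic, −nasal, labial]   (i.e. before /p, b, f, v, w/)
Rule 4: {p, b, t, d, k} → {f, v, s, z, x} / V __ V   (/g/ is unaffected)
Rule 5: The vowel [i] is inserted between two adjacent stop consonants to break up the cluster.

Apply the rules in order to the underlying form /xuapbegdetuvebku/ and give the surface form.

xuabibegidezuvepiku

Rule 1 (regressive voicing assimilation): /p/ precedes the voiced obstruent /b/, so it voices to [b] by assimilation. /b/ precedes the voiceless obstruent /k/, so it devoices to [p] by assimilation. /xuapbegdetuvebku/ → xuabbegdetuvepku.
Rule 2 (intervocalic voicing): /t/ is a voiceless stop between vowels /e/ and /u/, so it voices to [d]. /xuabbegdetuvepku/ → xuabbegdeduvepku.
Rule 3 (nasal place assimilation): no segment meets the environment; /xuabbegdeduvepku/ is unchanged.
Rule 4 (intervocalic spirantization): /d/ is a stop between vowels /e/ and /u/, so it spirantizes to the fricative [z]. /xuabbegdeduvepku/ → xuabbegdezuvepku.
Rule 5 (stop-cluster i-epenthesis): /b/ and /b/ form a stop–stop cluster, so [i] is inserted between them. /g/ and /d/ form a stop–stop cluster, so [i] is inserted between them. /p/ and /k/ form a stop–stop cluster, so [i] is inserted between them. /xuabbegdezuvepku/ → xuabibegidezuvepiku.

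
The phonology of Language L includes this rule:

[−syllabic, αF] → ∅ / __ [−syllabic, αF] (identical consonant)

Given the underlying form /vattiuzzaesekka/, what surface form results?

vatiuzaeseka

/tt/ is a geminate; the first /t/ deletes.
/zz/ is a geminate; the first /z/ deletes.
/kk/ is a geminate; the first /k/ deletes.
The other instances of /v/, /t/, /z/, /s/, /k/ do not occur in the required environment and remain unchanged.
Surface form: [vatiuzaeseka].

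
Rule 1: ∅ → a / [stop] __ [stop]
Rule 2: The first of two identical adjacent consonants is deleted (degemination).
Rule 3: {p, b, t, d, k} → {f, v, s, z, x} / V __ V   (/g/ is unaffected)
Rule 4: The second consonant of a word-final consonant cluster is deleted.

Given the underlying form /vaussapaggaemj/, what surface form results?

vausafagagaem

Rule 1 (stop-cluster a-epenthesis): /g/ and /g/ form a stop–stop cluster, so [a] is inserted between them. /vaussapaggaemj/ → vaussapagagaemj.
Rule 2 (degemination): /ss/ is a geminate; the first /s/ deletes. /vaussapagagaemj/ → vausapagagaemj.
Rule 3 (intervocalic spirantization): /p/ is a stop between vowels /a/ and /a/, so it spirantizes to the fricative [f]. /vausapagagaemj/ → vausafagagaemj.
Rule 4 (final cluster simplification): /j/ is the second consonant of a word-final cluster /mj/, so it deletes. /vausafagagaemj/ → vausafagagaem.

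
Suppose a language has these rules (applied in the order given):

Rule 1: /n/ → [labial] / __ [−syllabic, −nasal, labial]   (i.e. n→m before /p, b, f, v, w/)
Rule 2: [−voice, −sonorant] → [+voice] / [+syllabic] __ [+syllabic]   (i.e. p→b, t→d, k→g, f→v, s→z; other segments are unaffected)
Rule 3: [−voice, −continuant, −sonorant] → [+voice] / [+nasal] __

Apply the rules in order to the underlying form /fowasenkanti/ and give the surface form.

fowazengandi

Rule 1 (nasal place assimilation): no segment meets the environment; /fowasenkanti/ is unchanged.
Rule 2 (intervocalic voicing): /s/ is a voiceless obstruent between vowels /a/ and /e/, so it voices to [z]. /fowasenkanti/ → fowazenkanti.
Rule 3 (post-nasal voicing): /k/ is a voiceless stop immediately after the nasal /n/, so it voices to [g]. /t/ is a voiceless stop immediately after the nasal /n/, so it voices to [d]. /fowazenkanti/ → fowazengandi.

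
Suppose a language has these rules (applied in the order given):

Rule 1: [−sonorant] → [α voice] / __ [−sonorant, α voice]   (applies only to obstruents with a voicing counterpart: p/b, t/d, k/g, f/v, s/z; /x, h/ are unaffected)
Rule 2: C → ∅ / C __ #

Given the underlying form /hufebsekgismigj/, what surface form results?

Rule 1 (regressive voicing assimilation): /b/ precedes the voiceless obstruent /s/, so it devoices to [p] by assimilation. /k/ precedes the voiced obstruent /g/, so it voices to [g] by assimilation. /hufebsekgismigj/ → hufepseggismigj.
Rule 2 (final cluster simplification): /j/ is the second consonant of a word-final cluster /gj/, so it deletes. /hufepseggismigj/ → hufepseggismig.

hufepseggismig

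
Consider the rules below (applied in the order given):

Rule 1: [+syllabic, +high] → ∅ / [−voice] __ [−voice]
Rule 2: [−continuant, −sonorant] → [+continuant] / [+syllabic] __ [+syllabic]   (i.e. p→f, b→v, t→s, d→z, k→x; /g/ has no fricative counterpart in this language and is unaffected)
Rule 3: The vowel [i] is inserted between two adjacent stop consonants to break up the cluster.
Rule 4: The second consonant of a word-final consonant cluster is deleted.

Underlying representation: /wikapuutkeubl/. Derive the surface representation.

wixafuutikeub

Rule 1 (high vowel syncope): no segment meets the environment; /wikapuutkeubl/ is unchanged.
Rule 2 (intervocalic spirantization): /k/ is a stop between vowels /i/ and /a/, so it spirantizes to the fricative [x]. /p/ is a stop between vowels /a/ and /u/, so it spirantizes to the fricative [f]. /wikapuutkeubl/ → wixafuutkeubl.
Rule 3 (stop-cluster i-epenthesis): /t/ and /k/ form a stop–stop cluster, so [i] is inserted between them. /wixafuutkeubl/ → wixafuutikeubl.
Rule 4 (final cluster simplification): /l/ is the second consonant of a word-final cluster /bl/, so it deletes. /wixafuutikeubl/ → wixafuutikeub.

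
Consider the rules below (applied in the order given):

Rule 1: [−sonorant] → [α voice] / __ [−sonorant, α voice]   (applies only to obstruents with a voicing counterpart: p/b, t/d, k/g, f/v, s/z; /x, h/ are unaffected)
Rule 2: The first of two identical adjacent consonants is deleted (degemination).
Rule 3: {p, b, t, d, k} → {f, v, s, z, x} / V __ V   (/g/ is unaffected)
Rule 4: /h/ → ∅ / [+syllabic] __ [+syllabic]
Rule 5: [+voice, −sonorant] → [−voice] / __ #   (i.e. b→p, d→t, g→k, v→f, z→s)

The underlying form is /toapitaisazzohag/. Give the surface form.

toafisaisazoak

Rule 1 (regressive voicing assimilation): no segment meets the environment; /toapitaisazzohag/ is unchanged.
Rule 2 (degemination): /zz/ is a geminate; the first /z/ deletes. /toapitaisazzohag/ → toapitaisazohag.
Rule 3 (intervocalic spirantization): /p/ is a stop between vowels /a/ and /i/, so it spirantizes to the fricative [f]. /t/ is a stop between vowels /i/ and /a/, so it spirantizes to the fricative [s]. /toapitaisazohag/ → toafisaisazohag.
Rule 4 (intervocalic h-deletion): /h/ occurs between vowels /o/ and /a/, so it deletes. /toafisaisazohag/ → toafisaisazoag.
Rule 5 (final devoicing): /g/ is a voiced obstruent in word-final position, so it devoices to [k]. /toafisaisazoag/ → toafisaisazoak.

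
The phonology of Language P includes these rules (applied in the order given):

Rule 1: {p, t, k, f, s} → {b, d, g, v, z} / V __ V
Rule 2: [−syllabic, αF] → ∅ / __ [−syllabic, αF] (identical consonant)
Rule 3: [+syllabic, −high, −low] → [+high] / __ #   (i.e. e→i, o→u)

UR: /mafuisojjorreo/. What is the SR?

Rule 1 (intervocalic voicing): /f/ is a voiceless obstruent between vowels /a/ and /u/, so it voices to [v]. /s/ is a voiceless obstruent between vowels /i/ and /o/, so it voices to [z]. /mafuisojjorreo/ → mavuizojjorreo.
Rule 2 (degemination): /jj/ is a geminate; the first /j/ deletes. /rr/ is a geminate; the first /r/ deletes. /mavuizojjorreo/ → mavuizojoreo.
Rule 3 (final vowel raising): /o/ is a mid vowel in word-final position, so it raises to [u]. /mavuizojoreo/ → mavuizojoreu.

mavuizojoreu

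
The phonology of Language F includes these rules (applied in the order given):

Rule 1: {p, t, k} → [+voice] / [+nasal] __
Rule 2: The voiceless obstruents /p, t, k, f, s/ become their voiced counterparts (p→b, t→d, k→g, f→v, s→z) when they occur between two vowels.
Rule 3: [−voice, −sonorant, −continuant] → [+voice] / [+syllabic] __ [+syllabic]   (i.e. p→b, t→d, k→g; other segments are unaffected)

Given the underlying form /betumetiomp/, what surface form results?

Rule 1 (post-nasal voicing): /p/ is a voiceless stop immediately after the nasal /m/, so it voices to [b]. /betumetiomp/ → betumetiomb.
Rule 2 (intervocalic voicing): /t/ is a voiceless obstruent between vowels /e/ and /u/, so it voices to [d]. /t/ is a voiceless obstruent between vowels /e/ and /i/, so it voices to [d]. /betumetiomb/ → bedumediomb.
Rule 3 (intervocalic voicing): no segment meets the environment; /bedumediomb/ is unchanged.

bedumediomb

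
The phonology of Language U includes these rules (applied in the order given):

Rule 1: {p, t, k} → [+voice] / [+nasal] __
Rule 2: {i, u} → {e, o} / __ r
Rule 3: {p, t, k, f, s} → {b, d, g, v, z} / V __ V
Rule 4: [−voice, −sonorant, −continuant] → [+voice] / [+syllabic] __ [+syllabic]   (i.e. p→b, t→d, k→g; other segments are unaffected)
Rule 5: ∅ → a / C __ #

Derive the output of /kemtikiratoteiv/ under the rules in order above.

Rule 1 (post-nasal voicing): /t/ is a voiceless stop immediately after the nasal /m/, so it voices to [d]. /kemtikiratoteiv/ → kemdikiratoteiv.
Rule 2 (pre-rhotic lowering): /i/ is a high vowel immediately before /r/, so it lowers to [e]. /kemdikiratoteiv/ → kemdikeratoteiv.
Rule 3 (intervocalic voicing): /k/ is a voiceless obstruent between vowels /i/ and /e/, so it voices to [g]. /t/ is a voiceless obstruent between vowels /a/ and /o/, so it voices to [d]. /t/ is a voiceless obstruent between vowels /o/ and /e/, so it voices to [d]. /kemdikeratoteiv/ → kemdigeradodeiv.
Rule 4 (intervocalic voicing): no segment meets the environment; /kemdigeradodeiv/ is unchanged.
Rule 5 (final a-epenthesis): the form ends in the consonant /v/, so [a] is inserted word-finally. /kemdigeradodeiv/ → kemdigeradodeiva.

kemdigeradodeiva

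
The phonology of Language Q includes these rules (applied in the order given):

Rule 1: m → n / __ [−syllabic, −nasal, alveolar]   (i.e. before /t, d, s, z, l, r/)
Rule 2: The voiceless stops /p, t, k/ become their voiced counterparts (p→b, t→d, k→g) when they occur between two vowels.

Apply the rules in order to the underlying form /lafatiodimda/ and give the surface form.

lafadiodinda

Rule 1 (nasal place assimilation): /m/ precedes the alveolar consonant /d/, so it assimilates in place to [n]. /lafatiodimda/ → lafatiodinda.
Rule 2 (intervocalic voicing): /t/ is a voiceless stop between vowels /a/ and /i/, so it voices to [d]. /lafatiodinda/ → lafadiodinda.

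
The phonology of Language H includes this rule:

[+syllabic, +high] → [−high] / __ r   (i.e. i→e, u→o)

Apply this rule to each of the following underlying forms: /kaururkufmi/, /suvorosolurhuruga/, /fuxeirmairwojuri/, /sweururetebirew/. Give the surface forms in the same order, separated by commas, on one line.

kaororkufmi, suvorosolorhoruga, fuxeermaerwojori, sweororeteberew

/kaururkufmi/: /u/ is a high vowel immediately before /r/, so it lowers to [o]. /u/ is a high vowel immediately before /r/, so it lowers to [o]. → [kaororkufmi].
/suvorosolurhuruga/: /u/ is a high vowel immediately before /r/, so it lowers to [o]. /u/ is a high vowel immediately before /r/, so it lowers to [o]. → [suvorosolorhoruga].
/fuxeirmairwojuri/: /i/ is a high vowel immediately before /r/, so it lowers to [e]. /i/ is a high vowel immediately before /r/, so it lowers to [e]. /u/ is a high vowel immediately before /r/, so it lowers to [o]. → [fuxeermaerwojori].
/sweururetebirew/: /u/ is a high vowel immediately before /r/, so it lowers to [o]. /u/ is a high vowel immediately before /r/, so it lowers to [o]. /i/ is a high vowel immediately before /r/, so it lowers to [e]. → [sweororeteberew].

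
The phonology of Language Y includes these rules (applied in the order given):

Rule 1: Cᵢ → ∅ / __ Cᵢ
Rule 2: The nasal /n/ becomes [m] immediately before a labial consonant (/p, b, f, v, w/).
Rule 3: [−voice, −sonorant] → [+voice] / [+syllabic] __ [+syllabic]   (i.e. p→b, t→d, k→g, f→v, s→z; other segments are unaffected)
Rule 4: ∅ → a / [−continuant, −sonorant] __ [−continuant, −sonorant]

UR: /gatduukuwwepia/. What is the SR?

Rule 1 (degemination): /ww/ is a geminate; the first /w/ deletes. /gatduukuwwepia/ → gatduukuwepia.
Rule 2 (nasal place assimilation): no segment meets the environment; /gatduukuwepia/ is unchanged.
Rule 3 (intervocalic voicing): /k/ is a voiceless obstruent between vowels /u/ and /u/, so it voices to [g]. /p/ is a voiceless obstruent between vowels /e/ and /i/, so it voices to [b]. /gatduukuwepia/ → gatduuguwebia.
Rule 4 (stop-cluster a-epenthesis): /t/ and /d/ form a stop–stop cluster, so [a] is inserted between them. /gatduuguwebia/ → gataduuguwebia.

gataduuguwebia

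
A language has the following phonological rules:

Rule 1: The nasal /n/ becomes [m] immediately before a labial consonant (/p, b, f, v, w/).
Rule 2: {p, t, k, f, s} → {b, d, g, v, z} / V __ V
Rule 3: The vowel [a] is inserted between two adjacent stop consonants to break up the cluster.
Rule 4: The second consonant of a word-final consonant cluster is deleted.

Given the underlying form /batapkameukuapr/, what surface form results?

badapakameuguap

Rule 1 (nasal place assimilation): no segment meets the environment; /batapkameukuapr/ is unchanged.
Rule 2 (intervocalic voicing): /t/ is a voiceless obstruent between vowels /a/ and /a/, so it voices to [d]. /k/ is a voiceless obstruent between vowels /u/ and /u/, so it voices to [g]. /batapkameukuapr/ → badapkameuguapr.
Rule 3 (stop-cluster a-epenthesis): /p/ and /k/ form a stop–stop cluster, so [a] is inserted between them. /badapkameuguapr/ → badapakameuguapr.
Rule 4 (final cluster simplification): /r/ is the second consonant of a word-final cluster /pr/, so it deletes. /badapakameuguapr/ → badapakameuguap.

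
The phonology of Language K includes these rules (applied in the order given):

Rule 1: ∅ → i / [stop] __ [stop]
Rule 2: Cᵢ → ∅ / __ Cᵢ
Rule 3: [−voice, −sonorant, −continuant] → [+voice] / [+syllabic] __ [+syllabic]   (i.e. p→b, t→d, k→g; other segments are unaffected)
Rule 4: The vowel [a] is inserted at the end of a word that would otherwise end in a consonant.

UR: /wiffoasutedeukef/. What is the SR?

Rule 1 (stop-cluster i-epenthesis): no segment meets the environment; /wiffoasutedeukef/ is unchanged.
Rule 2 (degemination): /ff/ is a geminate; the first /f/ deletes. /wiffoasutedeukef/ → wifoasutedeukef.
Rule 3 (intervocalic voicing): /t/ is a voiceless stop between vowels /u/ and /e/, so it voices to [d]. /k/ is a voiceless stop between vowels /u/ and /e/, so it voices to [g]. /wifoasutedeukef/ → wifoasudedeugef.
Rule 4 (final a-epenthesis): the form ends in the consonant /f/, so [a] is inserted word-finally. /wifoasudedeugef/ → wifoasudedeugefa.

wifoasudedeugefa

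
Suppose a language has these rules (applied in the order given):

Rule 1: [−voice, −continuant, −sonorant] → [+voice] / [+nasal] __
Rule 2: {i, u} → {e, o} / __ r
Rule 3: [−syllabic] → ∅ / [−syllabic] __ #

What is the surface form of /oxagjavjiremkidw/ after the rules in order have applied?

Rule 1 (post-nasal voicing): /k/ is a voiceless stop immediately after the nasal /m/, so it voices to [g]. /oxagjavjiremkidw/ → oxagjavjiremgidw.
Rule 2 (pre-rhotic lowering): /i/ is a high vowel immediately before /r/, so it lowers to [e]. /oxagjavjiremgidw/ → oxagjavjeremgidw.
Rule 3 (final cluster simplification): /w/ is the second consonant of a word-final cluster /dw/, so it deletes. /oxagjavjeremgidw/ → oxagjavjeremgid.

oxagjavjeremgid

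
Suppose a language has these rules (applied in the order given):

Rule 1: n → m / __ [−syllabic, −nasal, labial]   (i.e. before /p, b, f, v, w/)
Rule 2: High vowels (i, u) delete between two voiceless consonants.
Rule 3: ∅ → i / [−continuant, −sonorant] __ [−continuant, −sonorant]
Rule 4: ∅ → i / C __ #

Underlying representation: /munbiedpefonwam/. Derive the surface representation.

Rule 1 (nasal place assimilation): /n/ precedes the labial consonant /b/, so it assimilates in place to [m]. /n/ precedes the labial consonant /w/, so it assimilates in place to [m]. /munbiedpefonwam/ → mumbiedpefomwam.
Rule 2 (high vowel syncope): no segment meets the environment; /mumbiedpefomwam/ is unchanged.
Rule 3 (stop-cluster i-epenthesis): /d/ and /p/ form a stop–stop cluster, so [i] is inserted between them. /mumbiedpefomwam/ → mumbiedipefomwam.
Rule 4 (final i-epenthesis): the form ends in the consonant /m/, so [i] is inserted word-finally. /mumbiedipefomwam/ → mumbiedipefomwami.

mumbiedipefomwami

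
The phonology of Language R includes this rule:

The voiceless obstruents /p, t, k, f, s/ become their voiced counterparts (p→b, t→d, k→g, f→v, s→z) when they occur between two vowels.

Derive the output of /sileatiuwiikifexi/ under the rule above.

sileadiuwiigivexi

Scanning /sileatiuwiikifexi/: /s/ at position 1 is not in the conditioning environment; /t/ is a voiceless obstruent between vowels /a/ and /i/, so it voices to [d]; /k/ is a voiceless obstruent between vowels /i/ and /i/, so it voices to [g]; /f/ is a voiceless obstruent between vowels /i/ and /e/, so it voices to [v].
Result: [sileadiuwiigivexi].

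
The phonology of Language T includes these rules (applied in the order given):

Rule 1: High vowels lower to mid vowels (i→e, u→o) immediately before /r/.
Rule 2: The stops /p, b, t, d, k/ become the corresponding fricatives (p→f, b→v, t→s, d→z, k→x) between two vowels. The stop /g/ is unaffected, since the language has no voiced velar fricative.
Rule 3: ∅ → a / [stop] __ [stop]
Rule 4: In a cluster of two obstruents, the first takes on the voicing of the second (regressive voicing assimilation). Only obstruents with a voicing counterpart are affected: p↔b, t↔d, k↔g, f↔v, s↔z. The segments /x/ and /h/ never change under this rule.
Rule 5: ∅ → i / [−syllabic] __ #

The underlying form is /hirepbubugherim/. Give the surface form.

herepabuvukherimi

Rule 1 (pre-rhotic lowering): /i/ is a high vowel immediately before /r/, so it lowers to [e]. /hirepbubugherim/ → herepbubugherim.
Rule 2 (intervocalic spirantization): /b/ is a stop between vowels /u/ and /u/, so it spirantizes to the fricative [v]. /herepbubugherim/ → herepbuvugherim.
Rule 3 (stop-cluster a-epenthesis): /p/ and /b/ form a stop–stop cluster, so [a] is inserted between them. /herepbuvugherim/ → herepabuvugherim.
Rule 4 (regressive voicing assimilation): /g/ precedes the voiceless obstruent /h/, so it devoices to [k] by assimilation. /herepabuvugherim/ → herepabuvukherim.
Rule 5 (final i-epenthesis): the form ends in the consonant /m/, so [i] is inserted word-finally. /herepabuvukherim/ → herepabuvukherimi.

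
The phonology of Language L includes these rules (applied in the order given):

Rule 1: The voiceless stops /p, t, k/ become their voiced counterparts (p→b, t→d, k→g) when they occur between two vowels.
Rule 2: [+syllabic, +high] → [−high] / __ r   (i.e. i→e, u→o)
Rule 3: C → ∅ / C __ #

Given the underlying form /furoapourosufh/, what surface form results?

Rule 1 (intervocalic voicing): /p/ is a voiceless stop between vowels /a/ and /o/, so it voices to [b]. /furoapourosufh/ → furoabourosufh.
Rule 2 (pre-rhotic lowering): /u/ is a high vowel immediately before /r/, so it lowers to [o]. /u/ is a high vowel immediately before /r/, so it lowers to [o]. /furoabourosufh/ → foroaboorosufh.
Rule 3 (final cluster simplification): /h/ is the second consonant of a word-final cluster /fh/, so it deletes. /foroaboorosufh/ → foroaboorosuf.

foroaboorosuf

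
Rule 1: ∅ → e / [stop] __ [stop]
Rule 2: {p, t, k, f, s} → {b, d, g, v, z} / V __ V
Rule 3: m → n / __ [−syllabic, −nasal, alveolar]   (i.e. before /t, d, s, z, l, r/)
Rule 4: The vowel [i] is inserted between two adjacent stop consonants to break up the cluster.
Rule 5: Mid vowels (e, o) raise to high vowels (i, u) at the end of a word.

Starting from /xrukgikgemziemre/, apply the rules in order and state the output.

xrugegigegenzienri

Rule 1 (stop-cluster e-epenthesis): /k/ and /g/ form a stop–stop cluster, so [e] is inserted between them. /k/ and /g/ form a stop–stop cluster, so [e] is inserted between them. /xrukgikgemziemre/ → xrukegikegemziemre.
Rule 2 (intervocalic voicing): /k/ is a voiceless obstruent between vowels /u/ and /e/, so it voices to [g]. /k/ is a voiceless obstruent between vowels /i/ and /e/, so it voices to [g]. /xrukegikegemziemre/ → xrugegigegemziemre.
Rule 3 (nasal place assimilation): /m/ precedes the alveolar consonant /z/, so it assimilates in place to [n]. /m/ precedes the alveolar consonant /r/, so it assimilates in place to [n]. /xrugegigegemziemre/ → xrugegigegenzienre.
Rule 4 (stop-cluster i-epenthesis): no segment meets the environment; /xrugegigegenzienre/ is unchanged.
Rule 5 (final vowel raising): /e/ is a mid vowel in word-final position, so it raises to [i]. /xrugegigegenzienre/ → xrugegigegenzienri.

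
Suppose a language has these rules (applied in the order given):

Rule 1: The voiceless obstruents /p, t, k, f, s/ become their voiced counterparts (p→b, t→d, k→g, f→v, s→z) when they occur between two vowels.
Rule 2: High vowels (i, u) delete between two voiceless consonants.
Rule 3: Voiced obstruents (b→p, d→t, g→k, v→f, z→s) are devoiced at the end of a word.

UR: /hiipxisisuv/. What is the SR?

Rule 1 (intervocalic voicing): /s/ is a voiceless obstruent between vowels /i/ and /i/, so it voices to [z]. /s/ is a voiceless obstruent between vowels /i/ and /u/, so it voices to [z]. /hiipxisisuv/ → hiipxizizuv.
Rule 2 (high vowel syncope): no segment meets the environment; /hiipxizizuv/ is unchanged.
Rule 3 (final devoicing): /v/ is a voiced obstruent in word-final position, so it devoices to [f]. /hiipxizizuv/ → hiipxizizuf.

hiipxizizuf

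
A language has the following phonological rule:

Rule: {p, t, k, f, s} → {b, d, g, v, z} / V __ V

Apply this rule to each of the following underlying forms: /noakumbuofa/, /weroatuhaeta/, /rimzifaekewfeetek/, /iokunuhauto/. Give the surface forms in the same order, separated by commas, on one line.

/noakumbuofa/: /k/ is a voiceless obstruent between vowels /a/ and /u/, so it voices to [g]. /f/ is a voiceless obstruent between vowels /o/ and /a/, so it voices to [v]. → [noagumbuova].
/weroatuhaeta/: /t/ is a voiceless obstruent between vowels /a/ and /u/, so it voices to [d]. /t/ is a voiceless obstruent between vowels /e/ and /a/, so it voices to [d]. → [weroaduhaeda].
/rimzifaekewfeetek/: /f/ is a voiceless obstruent between vowels /i/ and /a/, so it voices to [v]. /k/ is a voiceless obstruent between vowels /e/ and /e/, so it voices to [g]. /t/ is a voiceless obstruent between vowels /e/ and /e/, so it voices to [d]. → [rimzivaegewfeedek].
/iokunuhauto/: /k/ is a voiceless obstruent between vowels /o/ and /u/, so it voices to [g]. /t/ is a voiceless obstruent between vowels /u/ and /o/, so it voices to [d]. → [iogunuhaudo].

noagumbuova, weroaduhaeda, rimzivaegewfeedek, iogunuhaudo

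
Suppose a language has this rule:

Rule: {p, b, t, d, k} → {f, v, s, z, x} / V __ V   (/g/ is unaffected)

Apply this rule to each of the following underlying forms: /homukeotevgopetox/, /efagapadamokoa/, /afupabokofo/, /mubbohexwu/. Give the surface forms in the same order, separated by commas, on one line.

/homukeotevgopetox/: /k/ is a stop between vowels /u/ and /e/, so it spirantizes to the fricative [x]. /t/ is a stop between vowels /o/ and /e/, so it spirantizes to the fricative [s]. /p/ is a stop between vowels /o/ and /e/, so it spirantizes to the fricative [f]. /t/ is a stop between vowels /e/ and /o/, so it spirantizes to the fricative [s]. → [homuxeosevgofesox].
/efagapadamokoa/: /p/ is a stop between vowels /a/ and /a/, so it spirantizes to the fricative [f]. /d/ is a stop between vowels /a/ and /a/, so it spirantizes to the fricative [z]. /k/ is a stop between vowels /o/ and /o/, so it spirantizes to the fricative [x]. → [efagafazamoxoa].
/afupabokofo/: /p/ is a stop between vowels /u/ and /a/, so it spirantizes to the fricative [f]. /b/ is a stop between vowels /a/ and /o/, so it spirantizes to the fricative [v]. /k/ is a stop between vowels /o/ and /o/, so it spirantizes to the fricative [x]. → [afufavoxofo].
/mubbohexwu/: the rule's environment is not met; surfaces unchanged as [mubbohexwu].

homuxeosevgofesox, efagafazamoxoa, afufavoxofo, mubbohexwu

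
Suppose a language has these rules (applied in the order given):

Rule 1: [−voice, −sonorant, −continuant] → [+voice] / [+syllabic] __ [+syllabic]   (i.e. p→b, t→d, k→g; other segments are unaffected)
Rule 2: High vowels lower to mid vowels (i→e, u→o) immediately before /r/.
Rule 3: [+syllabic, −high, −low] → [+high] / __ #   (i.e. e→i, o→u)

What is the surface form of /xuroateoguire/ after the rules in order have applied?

Rule 1 (intervocalic voicing): /t/ is a voiceless stop between vowels /a/ and /e/, so it voices to [d]. /xuroateoguire/ → xuroadeoguire.
Rule 2 (pre-rhotic lowering): /u/ is a high vowel immediately before /r/, so it lowers to [o]. /i/ is a high vowel immediately before /r/, so it lowers to [e]. /xuroadeoguire/ → xoroadeoguere.
Rule 3 (final vowel raising): /e/ is a mid vowel in word-final position, so it raises to [i]. /xoroadeoguere/ → xoroadeogueri.

xoroadeogueri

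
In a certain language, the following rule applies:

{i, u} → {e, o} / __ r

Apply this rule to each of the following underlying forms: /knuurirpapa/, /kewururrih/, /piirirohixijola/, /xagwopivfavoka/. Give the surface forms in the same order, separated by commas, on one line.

knuorerpapa, kewororrih, piererohixijola, xagwopivfavoka

/knuurirpapa/: /u/ is a high vowel immediately before /r/, so it lowers to [o]. /i/ is a high vowel immediately before /r/, so it lowers to [e]. → [knuorerpapa].
/kewururrih/: /u/ is a high vowel immediately before /r/, so it lowers to [o]. /u/ is a high vowel immediately before /r/, so it lowers to [o]. → [kewororrih].
/piirirohixijola/: /i/ is a high vowel immediately before /r/, so it lowers to [e]. /i/ is a high vowel immediately before /r/, so it lowers to [e]. → [piererohixijola].
/xagwopivfavoka/: the rule's environment is not met; surfaces unchanged as [xagwopivfavoka].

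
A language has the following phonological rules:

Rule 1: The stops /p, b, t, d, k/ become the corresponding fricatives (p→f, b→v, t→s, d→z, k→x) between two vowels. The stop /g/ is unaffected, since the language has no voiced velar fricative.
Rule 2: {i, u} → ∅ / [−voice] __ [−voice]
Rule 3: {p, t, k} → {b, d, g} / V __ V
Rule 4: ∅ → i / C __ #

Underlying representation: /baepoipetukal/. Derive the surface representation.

baefoifesxali

Rule 1 (intervocalic spirantization): /p/ is a stop between vowels /e/ and /o/, so it spirantizes to the fricative [f]. /p/ is a stop between vowels /i/ and /e/, so it spirantizes to the fricative [f]. /t/ is a stop between vowels /e/ and /u/, so it spirantizes to the fricative [s]. /k/ is a stop between vowels /u/ and /a/, so it spirantizes to the fricative [x]. /baepoipetukal/ → baefoifesuxal.
Rule 2 (high vowel syncope): /u/ is a high vowel flanked by voiceless consonants /s/ and /x/, so it deletes. /baefoifesuxal/ → baefoifesxal.
Rule 3 (intervocalic voicing): no segment meets the environment; /baefoifesxal/ is unchanged.
Rule 4 (final i-epenthesis): the form ends in the consonant /l/, so [i] is inserted word-finally. /baefoifesxal/ → baefoifesxali.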